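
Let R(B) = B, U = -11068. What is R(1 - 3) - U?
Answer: 11066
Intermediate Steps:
R(1 - 3) - U = (1 - 3) - 1*(-11068) = -2 + 11068 = 11066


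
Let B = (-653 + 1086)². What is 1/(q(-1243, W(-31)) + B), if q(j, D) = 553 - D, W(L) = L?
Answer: 1/188073 ≈ 5.3171e-6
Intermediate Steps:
B = 187489 (B = 433² = 187489)
1/(q(-1243, W(-31)) + B) = 1/((553 - 1*(-31)) + 187489) = 1/((553 + 31) + 187489) = 1/(584 + 187489) = 1/188073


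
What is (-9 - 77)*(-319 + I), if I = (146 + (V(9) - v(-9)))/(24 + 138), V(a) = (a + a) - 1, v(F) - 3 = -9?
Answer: 2214887/81 ≈ 27344.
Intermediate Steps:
v(F) = -6 (v(F) = 3 - 9 = -6)
V(a) = -1 + 2*a (V(a) = 2*a - 1 = -1 + 2*a)
I = 169/162 (I = (146 + ((-1 + 2*9) - 1*(-6)))/(24 + 138) = (146 + ((-1 + 18) + 6))/162 = (146 + (17 + 6))*(1/162) = (146 + 23)*(1/162) = 169*(1/162) = 169/162 ≈ 1.0432)
(-9 - 77)*(-319 + I) = (-9 - 77)*(-319 + 169/162) = -86*(-51509/162) = 2214887/81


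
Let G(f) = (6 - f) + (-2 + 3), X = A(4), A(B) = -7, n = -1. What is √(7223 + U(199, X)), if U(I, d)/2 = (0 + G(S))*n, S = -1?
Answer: √7207 ≈ 84.894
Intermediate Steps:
X = -7
G(f) = 7 - f (G(f) = (6 - f) + 1 = 7 - f)
U(I, d) = -16 (U(I, d) = 2*((0 + (7 - 1*(-1)))*(-1)) = 2*((0 + (7 + 1))*(-1)) = 2*((0 + 8)*(-1)) = 2*(8*(-1)) = 2*(-8) = -16)
√(7223 + U(199, X)) = √(7223 - 16) = √7207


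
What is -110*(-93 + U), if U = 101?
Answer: -880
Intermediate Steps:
-110*(-93 + U) = -110*(-93 + 101) = -110*8 = -880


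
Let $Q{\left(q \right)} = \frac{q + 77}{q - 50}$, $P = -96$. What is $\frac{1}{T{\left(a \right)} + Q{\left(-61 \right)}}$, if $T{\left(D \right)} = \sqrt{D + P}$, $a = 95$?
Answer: $- \frac{1776}{12577} - \frac{12321 i}{12577} \approx -0.14121 - 0.97965 i$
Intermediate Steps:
$Q{\left(q \right)} = \frac{77 + q}{-50 + q}$
$T{\left(D \right)} = \sqrt{-96 + D}$ ($T{\left(D \right)} = \sqrt{D - 96} = \sqrt{-96 + D}$)
$\frac{1}{T{\left(a \right)} + Q{\left(-61 \right)}} = \frac{1}{\sqrt{-96 + 95} + \frac{77 - 61}{-50 - 61}} = \frac{1}{\sqrt{-1} + \frac{1}{-111} \cdot 16} = \frac{1}{i - \frac{16}{111}} = \frac{1}{- \frac{16}{111} + i} = \frac{12321 \left(- \frac{16}{111} - i\right)}{12577}$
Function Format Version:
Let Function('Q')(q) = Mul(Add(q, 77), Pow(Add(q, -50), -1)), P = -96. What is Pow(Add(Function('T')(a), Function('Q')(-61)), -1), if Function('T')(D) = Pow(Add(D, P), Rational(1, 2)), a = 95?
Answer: Add(Rational(-1776, 12577), Mul(Rational(-12321, 12577), I)) ≈ Add(-0.14121, Mul(-0.97965, I))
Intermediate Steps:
Function('Q')(q) = Mul(Pow(Add(-50, q), -1), Add(77, q)) (Function('Q')(q) = Mul(Add(77, q), Pow(Add(-50, q), -1)) = Mul(Pow(Add(-50, q), -1), Add(77, q)))
Function('T')(D) = Pow(Add(-96, D), Rational(1, 2)) (Function('T')(D) = Pow(Add(D, -96), Rational(1, 2)) = Pow(Add(-96, D), Rational(1, 2)))
Pow(Add(Function('T')(a), Function('Q')(-61)), -1) = Pow(Add(Pow(Add(-96, 95), Rational(1, 2)), Mul(Pow(Add(-50, -61), -1), Add(77, -61))), -1) = Pow(Add(Pow(-1, Rational(1, 2)), Mul(Pow(-111, -1), 16)), -1) = Pow(Add(I, Mul(Rational(-1, 111), 16)), -1) = Pow(Add(I, Rational(-16, 111)), -1) = Pow(Add(Rational(-16, 111), I), -1) = Mul(Rational(12321, 12577), Add(Rational(-16, 111), Mul(-1, I)))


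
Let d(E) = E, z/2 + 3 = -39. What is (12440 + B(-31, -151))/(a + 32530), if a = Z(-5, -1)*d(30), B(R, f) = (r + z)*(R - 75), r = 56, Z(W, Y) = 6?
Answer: 7704/16355 ≈ 0.47105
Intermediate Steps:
z = -84 (z = -6 + 2*(-39) = -6 - 78 = -84)
B(R, f) = 2100 - 28*R (B(R, f) = (56 - 84)*(R - 75) = -28*(-75 + R) = 2100 - 28*R)
a = 180 (a = 6*30 = 180)
(12440 + B(-31, -151))/(a + 32530) = (12440 + (2100 - 28*(-31)))/(180 + 32530) = (12440 + (2100 + 868))/32710 = (12440 + 2968)*(1/32710) = 15408*(1/32710) = 7704/16355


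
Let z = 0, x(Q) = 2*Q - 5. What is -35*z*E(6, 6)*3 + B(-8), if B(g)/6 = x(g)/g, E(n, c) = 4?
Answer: 63/4 ≈ 15.750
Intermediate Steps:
x(Q) = -5 + 2*Q
B(g) = 6*(-5 + 2*g)/g (B(g) = 6*((-5 + 2*g)/g) = 6*(-5 + 2*g)/g)
-35*z*E(6, 6)*3 + B(-8) = -35*0*4*3 + (12 - 30/(-8)) = -0*3 + (12 - 30*(-1/8)) = -35*0 + (12 + 15/4) = 0 + 63/4 = 63/4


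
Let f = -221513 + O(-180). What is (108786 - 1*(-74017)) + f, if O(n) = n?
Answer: -38890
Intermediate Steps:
f = -221693 (f = -221513 - 180 = -221693)
(108786 - 1*(-74017)) + f = (108786 - 1*(-74017)) - 221693 = (108786 + 74017) - 221693 = 182803 - 221693 = -38890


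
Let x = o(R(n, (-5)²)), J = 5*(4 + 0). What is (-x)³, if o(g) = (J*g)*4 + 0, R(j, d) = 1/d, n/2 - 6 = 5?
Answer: -4096/125 ≈ -32.768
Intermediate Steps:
n = 22 (n = 12 + 2*5 = 12 + 10 = 22)
J = 20 (J = 5*4 = 20)
o(g) = 80*g (o(g) = (20*g)*4 + 0 = 80*g + 0 = 80*g)
x = 16/5 (x = 80/((-5)²) = 80/25 = 80*(1/25) = 16/5 ≈ 3.2000)
(-x)³ = (-1*16/5)³ = (-16/5)³ = -4096/125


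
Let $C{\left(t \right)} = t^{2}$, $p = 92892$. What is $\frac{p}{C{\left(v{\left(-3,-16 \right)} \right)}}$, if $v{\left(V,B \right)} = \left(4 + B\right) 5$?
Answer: $\frac{7741}{300} \approx 25.803$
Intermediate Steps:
$v{\left(V,B \right)} = 20 + 5 B$
$\frac{p}{C{\left(v{\left(-3,-16 \right)} \right)}} = \frac{92892}{\left(20 + 5 \left(-16\right)\right)^{2}} = \frac{92892}{\left(20 - 80\right)^{2}} = \frac{92892}{\left(-60\right)^{2}} = \frac{92892}{3600} = 92892 \cdot \frac{1}{3600} = \frac{7741}{300}$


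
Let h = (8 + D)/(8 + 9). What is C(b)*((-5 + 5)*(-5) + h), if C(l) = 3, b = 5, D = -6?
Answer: 6/17 ≈ 0.35294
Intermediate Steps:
h = 2/17 (h = (8 - 6)/(8 + 9) = 2/17 ≈ 0.11765)
C(b)*((-5 + 5)*(-5) + h) = 3*((-5 + 5)*(-5) + 2/17) = 3*(0*(-5) + 2/17) = 3*(0 + 2/17) = 3*(2/17) = 6/17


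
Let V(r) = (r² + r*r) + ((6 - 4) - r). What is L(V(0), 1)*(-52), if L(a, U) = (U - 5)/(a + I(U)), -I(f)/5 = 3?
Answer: -16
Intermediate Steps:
I(f) = -15 (I(f) = -5*3 = -15)
V(r) = 2 - r + 2*r² (V(r) = (r² + r²) + (2 - r) = 2*r² + (2 - r) = 2 - r + 2*r²)
L(a, U) = (-5 + U)/(-15 + a) (L(a, U) = (U - 5)/(a - 15) = (-5 + U)/(-15 + a))
L(V(0), 1)*(-52) = ((-5 + 1)/(-15 + (2 - 1*0 + 2*0²)))*(-52) = (-4/(-15 + (2 + 0 + 2*0)))*(-52) = (-4/(-15 + (2 + 0 + 0)))*(-52) = (-4/(-15 + 2))*(-52) = (-4/(-13))*(-52) = -1/13*(-4)*(-52) = (4/13)*(-52) = -16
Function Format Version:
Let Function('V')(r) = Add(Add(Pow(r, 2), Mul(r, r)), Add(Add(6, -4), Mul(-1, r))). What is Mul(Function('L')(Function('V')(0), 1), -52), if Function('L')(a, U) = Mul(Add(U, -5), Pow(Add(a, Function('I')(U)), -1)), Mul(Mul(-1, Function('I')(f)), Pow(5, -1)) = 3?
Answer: -16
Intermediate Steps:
Function('I')(f) = -15 (Function('I')(f) = Mul(-5, 3) = -15)
Function('V')(r) = Add(2, Mul(-1, r), Mul(2, Pow(r, 2))) (Function('V')(r) = Add(Add(Pow(r, 2), Pow(r, 2)), Add(2, Mul(-1, r))) = Add(Mul(2, Pow(r, 2)), Add(2, Mul(-1, r))) = Add(2, Mul(-1, r), Mul(2, Pow(r, 2))))
Function('L')(a, U) = Mul(Pow(Add(-15, a), -1), Add(-5, U)) (Function('L')(a, U) = Mul(Add(U, -5), Pow(Add(a, -15), -1)) = Mul(Add(-5, U), Pow(Add(-15, a), -1)) = Mul(Pow(Add(-15, a), -1), Add(-5, U)))
Mul(Function('L')(Function('V')(0), 1), -52) = Mul(Mul(Pow(Add(-15, Add(2, Mul(-1, 0), Mul(2, Pow(0, 2)))), -1), Add(-5, 1)), -52) = Mul(Mul(Pow(Add(-15, Add(2, 0, Mul(2, 0))), -1), -4), -52) = Mul(Mul(Pow(Add(-15, Add(2, 0, 0)), -1), -4), -52) = Mul(Mul(Pow(Add(-15, 2), -1), -4), -52) = Mul(Mul(Pow(-13, -1), -4), -52) = Mul(Mul(Rational(-1, 13), -4), -52) = Mul(Rational(4, 13), -52) = -16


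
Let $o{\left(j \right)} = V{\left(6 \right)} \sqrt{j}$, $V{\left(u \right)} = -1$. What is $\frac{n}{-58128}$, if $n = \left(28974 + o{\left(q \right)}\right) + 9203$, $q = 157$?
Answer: $- \frac{38177}{58128} + \frac{\sqrt{157}}{58128} \approx -0.65656$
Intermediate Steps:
$o{\left(j \right)} = - \sqrt{j}$
$n = 38177 - \sqrt{157}$ ($n = \left(28974 - \sqrt{157}\right) + 9203 = 38177 - \sqrt{157} \approx 38165.0$)
$\frac{n}{-58128} = \frac{38177 - \sqrt{157}}{-58128} = \left(38177 - \sqrt{157}\right) \left(- \frac{1}{58128}\right) = - \frac{38177}{58128} + \frac{\sqrt{157}}{58128}$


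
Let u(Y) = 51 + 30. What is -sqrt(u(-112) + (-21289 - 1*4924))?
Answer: -2*I*sqrt(6533) ≈ -161.65*I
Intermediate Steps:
u(Y) = 81
-sqrt(u(-112) + (-21289 - 1*4924)) = -sqrt(81 + (-21289 - 1*4924)) = -sqrt(81 + (-21289 - 4924)) = -sqrt(81 - 26213) = -sqrt(-26132) = -2*I*sqrt(6533)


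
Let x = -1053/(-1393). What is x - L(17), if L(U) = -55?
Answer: 77668/1393 ≈ 55.756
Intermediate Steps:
x = 1053/1393 (x = -1053*(-1/1393) = 1053/1393 ≈ 0.75592)
x - L(17) = 1053/1393 - 1*(-55) = 1053/1393 + 55 = 77668/1393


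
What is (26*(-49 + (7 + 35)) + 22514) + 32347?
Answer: 54679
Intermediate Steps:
(26*(-49 + (7 + 35)) + 22514) + 32347 = (26*(-49 + 42) + 22514) + 32347 = (26*(-7) + 22514) + 32347 = (-182 + 22514) + 32347 = 22332 + 32347 = 54679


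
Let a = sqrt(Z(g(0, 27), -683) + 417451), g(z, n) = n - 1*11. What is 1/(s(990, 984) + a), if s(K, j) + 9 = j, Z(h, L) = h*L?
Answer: 75/41854 - sqrt(406523)/544102 ≈ 0.00062012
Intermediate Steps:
g(z, n) = -11 + n (g(z, n) = n - 11 = -11 + n)
Z(h, L) = L*h
s(K, j) = -9 + j
a = sqrt(406523) (a = sqrt(-683*(-11 + 27) + 417451) = sqrt(-683*16 + 417451) = sqrt(-10928 + 417451) = sqrt(406523) ≈ 637.59)
1/(s(990, 984) + a) = 1/((-9 + 984) + sqrt(406523)) = 1/(975 + sqrt(406523))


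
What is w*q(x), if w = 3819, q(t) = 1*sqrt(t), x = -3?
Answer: 3819*I*sqrt(3) ≈ 6614.7*I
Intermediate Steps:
q(t) = sqrt(t)
w*q(x) = 3819*sqrt(-3) = 3819*(I*sqrt(3)) = 3819*I*sqrt(3)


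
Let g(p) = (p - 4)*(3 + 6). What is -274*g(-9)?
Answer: 32058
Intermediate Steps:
g(p) = -36 + 9*p (g(p) = (-4 + p)*9 = -36 + 9*p)
-274*g(-9) = -274*(-36 + 9*(-9)) = -274*(-36 - 81) = -274*(-117) = 32058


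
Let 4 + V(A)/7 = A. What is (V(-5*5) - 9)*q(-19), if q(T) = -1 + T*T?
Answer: -76320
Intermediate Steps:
V(A) = -28 + 7*A
q(T) = -1 + T²
(V(-5*5) - 9)*q(-19) = ((-28 + 7*(-5*5)) - 9)*(-1 + (-19)²) = ((-28 + 7*(-25)) - 9)*(-1 + 361) = ((-28 - 175) - 9)*360 = (-203 - 9)*360 = -212*360 = -76320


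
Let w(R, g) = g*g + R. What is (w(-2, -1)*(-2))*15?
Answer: 30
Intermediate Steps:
w(R, g) = R + g² (w(R, g) = g² + R = R + g²)
(w(-2, -1)*(-2))*15 = ((-2 + (-1)²)*(-2))*15 = ((-2 + 1)*(-2))*15 = -1*(-2)*15 = 2*15 = 30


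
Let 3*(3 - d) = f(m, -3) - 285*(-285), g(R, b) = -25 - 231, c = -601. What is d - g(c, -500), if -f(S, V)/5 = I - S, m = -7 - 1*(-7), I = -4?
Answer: -80468/3 ≈ -26823.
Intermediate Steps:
m = 0 (m = -7 + 7 = 0)
f(S, V) = 20 + 5*S (f(S, V) = -5*(-4 - S) = 20 + 5*S)
g(R, b) = -256
d = -81236/3 (d = 3 - ((20 + 5*0) - 285*(-285))/3 = 3 - ((20 + 0) + 81225)/3 = 3 - (20 + 81225)/3 = 3 - ⅓*81245 = 3 - 81245/3 = -81236/3 ≈ -27079.)
d - g(c, -500) = -81236/3 - 1*(-256) = -81236/3 + 256 = -80468/3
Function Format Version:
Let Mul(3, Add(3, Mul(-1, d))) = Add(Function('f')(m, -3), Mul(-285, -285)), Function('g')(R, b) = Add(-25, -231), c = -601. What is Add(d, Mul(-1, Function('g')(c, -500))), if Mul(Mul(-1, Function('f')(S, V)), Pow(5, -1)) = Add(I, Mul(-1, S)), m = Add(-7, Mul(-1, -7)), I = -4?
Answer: Rational(-80468, 3) ≈ -26823.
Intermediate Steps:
m = 0 (m = Add(-7, 7) = 0)
Function('f')(S, V) = Add(20, Mul(5, S)) (Function('f')(S, V) = Mul(-5, Add(-4, Mul(-1, S))) = Add(20, Mul(5, S)))
Function('g')(R, b) = -256
d = Rational(-81236, 3) (d = Add(3, Mul(Rational(-1, 3), Add(Add(20, Mul(5, 0)), Mul(-285, -285)))) = Add(3, Mul(Rational(-1, 3), Add(Add(20, 0), 81225))) = Add(3, Mul(Rational(-1, 3), Add(20, 81225))) = Add(3, Mul(Rational(-1, 3), 81245)) = Add(3, Rational(-81245, 3)) = Rational(-81236, 3) ≈ -27079.)
Add(d, Mul(-1, Function('g')(c, -500))) = Add(Rational(-81236, 3), Mul(-1, -256)) = Add(Rational(-81236, 3), 256) = Rational(-80468, 3)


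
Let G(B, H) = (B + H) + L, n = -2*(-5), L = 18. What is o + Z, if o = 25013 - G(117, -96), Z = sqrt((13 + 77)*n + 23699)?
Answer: 24974 + sqrt(24599) ≈ 25131.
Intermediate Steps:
n = 10
G(B, H) = 18 + B + H (G(B, H) = (B + H) + 18 = 18 + B + H)
Z = sqrt(24599) (Z = sqrt((13 + 77)*10 + 23699) = sqrt(90*10 + 23699) = sqrt(900 + 23699) = sqrt(24599) ≈ 156.84)
o = 24974 (o = 25013 - (18 + 117 - 96) = 25013 - 1*39 = 25013 - 39 = 24974)
o + Z = 24974 + sqrt(24599)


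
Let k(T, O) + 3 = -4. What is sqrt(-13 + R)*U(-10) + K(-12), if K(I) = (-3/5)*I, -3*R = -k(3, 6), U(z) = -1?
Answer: 36/5 - I*sqrt(138)/3 ≈ 7.2 - 3.9158*I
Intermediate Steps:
k(T, O) = -7 (k(T, O) = -3 - 4 = -7)
R = -7/3 (R = -(-1)*(-7)/3 = -1/3*7 = -7/3 ≈ -2.3333)
K(I) = -3*I/5 (K(I) = (-3*1/5)*I = -3*I/5)
sqrt(-13 + R)*U(-10) + K(-12) = sqrt(-13 - 7/3)*(-1) - 3/5*(-12) = sqrt(-46/3)*(-1) + 36/5 = (I*sqrt(138)/3)*(-1) + 36/5 = -I*sqrt(138)/3 + 36/5 = 36/5 - I*sqrt(138)/3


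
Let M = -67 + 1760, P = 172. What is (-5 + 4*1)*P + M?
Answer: 1521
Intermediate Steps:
M = 1693
(-5 + 4*1)*P + M = (-5 + 4*1)*172 + 1693 = (-5 + 4)*172 + 1693 = -1*172 + 1693 = -172 + 1693 = 1521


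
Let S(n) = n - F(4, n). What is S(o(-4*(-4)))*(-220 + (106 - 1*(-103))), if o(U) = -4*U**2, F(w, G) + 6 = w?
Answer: 11242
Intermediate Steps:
F(w, G) = -6 + w
S(n) = 2 + n (S(n) = n - (-6 + 4) = n - 1*(-2) = n + 2 = 2 + n)
S(o(-4*(-4)))*(-220 + (106 - 1*(-103))) = (2 - 4*(-4*(-4))**2)*(-220 + (106 - 1*(-103))) = (2 - 4*16**2)*(-220 + (106 + 103)) = (2 - 4*256)*(-220 + 209) = (2 - 1024)*(-11) = -1022*(-11) = 11242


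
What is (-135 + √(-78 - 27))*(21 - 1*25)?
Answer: 540 - 4*I*√105 ≈ 540.0 - 40.988*I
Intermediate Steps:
(-135 + √(-78 - 27))*(21 - 1*25) = (-135 + √(-105))*(21 - 25) = (-135 + I*√105)*(-4) = 540 - 4*I*√105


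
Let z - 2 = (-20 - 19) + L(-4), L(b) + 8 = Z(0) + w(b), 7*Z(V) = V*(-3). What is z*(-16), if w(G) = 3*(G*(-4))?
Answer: -48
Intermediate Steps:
Z(V) = -3*V/7 (Z(V) = (V*(-3))/7 = (-3*V)/7 = -3*V/7)
w(G) = -12*G (w(G) = 3*(-4*G) = -12*G)
L(b) = -8 - 12*b (L(b) = -8 + (-3/7*0 - 12*b) = -8 + (0 - 12*b) = -8 - 12*b)
z = 3 (z = 2 + ((-20 - 19) + (-8 - 12*(-4))) = 2 + (-39 + (-8 + 48)) = 2 + (-39 + 40) = 2 + 1 = 3)
z*(-16) = 3*(-16) = -48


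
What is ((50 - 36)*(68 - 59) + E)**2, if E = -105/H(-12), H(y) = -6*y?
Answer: 8934121/576 ≈ 15511.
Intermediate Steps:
E = -35/24 (E = -105/((-6*(-12))) = -105/72 = -105*1/72 = -35/24 ≈ -1.4583)
((50 - 36)*(68 - 59) + E)**2 = ((50 - 36)*(68 - 59) - 35/24)**2 = (14*9 - 35/24)**2 = (126 - 35/24)**2 = (2989/24)**2 = 8934121/576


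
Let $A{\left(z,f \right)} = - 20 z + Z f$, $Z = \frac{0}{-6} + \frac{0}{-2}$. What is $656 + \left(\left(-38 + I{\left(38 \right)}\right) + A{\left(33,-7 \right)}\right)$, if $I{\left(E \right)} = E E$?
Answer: $1402$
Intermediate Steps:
$I{\left(E \right)} = E^{2}$
$Z = 0$ ($Z = 0 \left(- \frac{1}{6}\right) + 0 \left(- \frac{1}{2}\right) = 0 + 0 = 0$)
$A{\left(z,f \right)} = - 20 z$ ($A{\left(z,f \right)} = - 20 z + 0 f = - 20 z + 0 = - 20 z$)
$656 + \left(\left(-38 + I{\left(38 \right)}\right) + A{\left(33,-7 \right)}\right) = 656 - \left(698 - 1444\right) = 656 + \left(\left(-38 + 1444\right) - 660\right) = 656 + \left(1406 - 660\right) = 656 + 746 = 1402$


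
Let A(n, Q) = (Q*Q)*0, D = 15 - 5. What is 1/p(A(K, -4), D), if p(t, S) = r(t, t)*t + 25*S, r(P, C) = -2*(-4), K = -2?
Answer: 1/250 ≈ 0.0040000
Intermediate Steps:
r(P, C) = 8
D = 10
A(n, Q) = 0 (A(n, Q) = Q²*0 = 0)
p(t, S) = 8*t + 25*S
1/p(A(K, -4), D) = 1/(8*0 + 25*10) = 1/(0 + 250) = 1/250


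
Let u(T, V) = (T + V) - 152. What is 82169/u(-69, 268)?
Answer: 82169/47 ≈ 1748.3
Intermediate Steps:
u(T, V) = -152 + T + V
82169/u(-69, 268) = 82169/(-152 - 69 + 268) = 82169/47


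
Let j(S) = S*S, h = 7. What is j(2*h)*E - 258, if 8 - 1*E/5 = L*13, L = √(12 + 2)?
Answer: 7582 - 12740*√14 ≈ -40087.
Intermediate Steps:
L = √14 ≈ 3.7417
E = 40 - 65*√14 (E = 40 - 5*√14*13 = 40 - 65*√14 ≈ -203.21)
j(S) = S²
j(2*h)*E - 258 = (2*7)²*(40 - 65*√14) - 258 = 14²*(40 - 65*√14) - 258 = 196*(40 - 65*√14) - 258 = (7840 - 12740*√14) - 258 = 7582 - 12740*√14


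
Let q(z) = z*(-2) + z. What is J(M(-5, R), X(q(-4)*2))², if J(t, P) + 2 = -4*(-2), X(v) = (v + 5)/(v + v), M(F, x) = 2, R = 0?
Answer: 36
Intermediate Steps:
q(z) = -z (q(z) = -2*z + z = -z)
X(v) = (5 + v)/(2*v) (X(v) = (5 + v)/((2*v)) = (5 + v)*(1/(2*v)) = (5 + v)/(2*v))
J(t, P) = 6 (J(t, P) = -2 - 4*(-2) = -2 + 8 = 6)
J(M(-5, R), X(q(-4)*2))² = 6² = 36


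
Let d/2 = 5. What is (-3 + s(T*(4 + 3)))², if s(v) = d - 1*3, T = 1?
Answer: 16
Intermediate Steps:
d = 10 (d = 2*5 = 10)
s(v) = 7 (s(v) = 10 - 1*3 = 10 - 3 = 7)
(-3 + s(T*(4 + 3)))² = (-3 + 7)² = 4² = 16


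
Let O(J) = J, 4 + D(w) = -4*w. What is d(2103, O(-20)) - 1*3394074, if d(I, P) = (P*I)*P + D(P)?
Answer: -2552798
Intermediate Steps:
D(w) = -4 - 4*w
d(I, P) = -4 - 4*P + I*P**2 (d(I, P) = (P*I)*P + (-4 - 4*P) = (I*P)*P + (-4 - 4*P) = I*P**2 + (-4 - 4*P) = -4 - 4*P + I*P**2)
d(2103, O(-20)) - 1*3394074 = (-4 - 4*(-20) + 2103*(-20)**2) - 1*3394074 = (-4 + 80 + 2103*400) - 3394074 = (-4 + 80 + 841200) - 3394074 = 841276 - 3394074 = -2552798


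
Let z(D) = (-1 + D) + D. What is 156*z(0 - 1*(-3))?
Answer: 780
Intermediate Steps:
z(D) = -1 + 2*D
156*z(0 - 1*(-3)) = 156*(-1 + 2*(0 - 1*(-3))) = 156*(-1 + 2*(0 + 3)) = 156*(-1 + 2*3) = 156*(-1 + 6) = 156*5 = 780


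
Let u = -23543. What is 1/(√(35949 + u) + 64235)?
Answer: 64235/4126122819 - √12406/4126122819 ≈ 1.5541e-5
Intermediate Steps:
1/(√(35949 + u) + 64235) = 1/(√(35949 - 23543) + 64235) = 1/(√12406 + 64235) = 1/(64235 + √12406)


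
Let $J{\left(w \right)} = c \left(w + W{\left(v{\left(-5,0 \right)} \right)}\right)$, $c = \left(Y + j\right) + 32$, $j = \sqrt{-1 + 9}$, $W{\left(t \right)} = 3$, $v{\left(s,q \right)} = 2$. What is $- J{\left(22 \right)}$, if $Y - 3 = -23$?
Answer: $-300 - 50 \sqrt{2} \approx -370.71$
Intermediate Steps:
$Y = -20$ ($Y = 3 - 23 = -20$)
$j = 2 \sqrt{2}$ ($j = \sqrt{8} = 2 \sqrt{2} \approx 2.8284$)
$c = 12 + 2 \sqrt{2}$ ($c = \left(-20 + 2 \sqrt{2}\right) + 32 = 12 + 2 \sqrt{2} \approx 14.828$)
$J{\left(w \right)} = \left(3 + w\right) \left(12 + 2 \sqrt{2}\right)$ ($J{\left(w \right)} = \left(12 + 2 \sqrt{2}\right) \left(w + 3\right) = \left(12 + 2 \sqrt{2}\right) \left(3 + w\right) = \left(3 + w\right) \left(12 + 2 \sqrt{2}\right)$)
$- J{\left(22 \right)} = - 2 \left(3 + 22\right) \left(6 + \sqrt{2}\right) = - 2 \cdot 25 \left(6 + \sqrt{2}\right) = - (300 + 50 \sqrt{2}) = -300 - 50 \sqrt{2}$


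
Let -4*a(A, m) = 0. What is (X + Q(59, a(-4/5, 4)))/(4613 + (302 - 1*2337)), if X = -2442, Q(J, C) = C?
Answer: -1221/1289 ≈ -0.94725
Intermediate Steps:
a(A, m) = 0 (a(A, m) = -¼*0 = 0)
(X + Q(59, a(-4/5, 4)))/(4613 + (302 - 1*2337)) = (-2442 + 0)/(4613 + (302 - 1*2337)) = -2442/(4613 + (302 - 2337)) = -2442/(4613 - 2035) = -2442/2578 = -2442*1/2578 = -1221/1289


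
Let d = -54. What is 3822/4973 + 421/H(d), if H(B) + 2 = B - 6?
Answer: -1856669/308326 ≈ -6.0218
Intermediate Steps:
H(B) = -8 + B (H(B) = -2 + (B - 6) = -2 + (-6 + B) = -8 + B)
3822/4973 + 421/H(d) = 3822/4973 + 421/(-8 - 54) = 3822*(1/4973) + 421/(-62) = 3822/4973 + 421*(-1/62) = 3822/4973 - 421/62 = -1856669/308326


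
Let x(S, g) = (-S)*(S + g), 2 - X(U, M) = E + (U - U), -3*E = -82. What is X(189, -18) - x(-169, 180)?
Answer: -5653/3 ≈ -1884.3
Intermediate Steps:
E = 82/3 (E = -⅓*(-82) = 82/3 ≈ 27.333)
X(U, M) = -76/3 (X(U, M) = 2 - (82/3 + (U - U)) = 2 - (82/3 + 0) = 2 - 1*82/3 = 2 - 82/3 = -76/3)
x(S, g) = -S*(S + g)
X(189, -18) - x(-169, 180) = -76/3 - (-1)*(-169)*(-169 + 180) = -76/3 - (-1)*(-169)*11 = -76/3 - 1*1859 = -76/3 - 1859 = -5653/3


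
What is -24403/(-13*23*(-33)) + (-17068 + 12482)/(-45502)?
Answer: -23155114/9760179 ≈ -2.3724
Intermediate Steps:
-24403/(-13*23*(-33)) + (-17068 + 12482)/(-45502) = -24403/((-299*(-33))) - 4586*(-1/45502) = -24403/9867 + 2293/22751 = -24403*1/9867 + 2293/22751 = -1061/429 + 2293/22751 = -23155114/9760179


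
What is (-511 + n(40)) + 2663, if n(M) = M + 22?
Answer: 2214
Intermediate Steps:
n(M) = 22 + M
(-511 + n(40)) + 2663 = (-511 + (22 + 40)) + 2663 = (-511 + 62) + 2663 = -449 + 2663 = 2214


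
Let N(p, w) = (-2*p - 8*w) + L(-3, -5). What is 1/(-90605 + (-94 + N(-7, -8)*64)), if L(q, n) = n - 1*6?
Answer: -1/86411 ≈ -1.1573e-5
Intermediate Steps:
L(q, n) = -6 + n (L(q, n) = n - 6 = -6 + n)
N(p, w) = -11 - 8*w - 2*p (N(p, w) = (-2*p - 8*w) + (-6 - 5) = (-8*w - 2*p) - 11 = -11 - 8*w - 2*p)
1/(-90605 + (-94 + N(-7, -8)*64)) = 1/(-90605 + (-94 + (-11 - 8*(-8) - 2*(-7))*64)) = 1/(-90605 + (-94 + (-11 + 64 + 14)*64)) = 1/(-90605 + (-94 + 67*64)) = 1/(-90605 + (-94 + 4288)) = 1/(-90605 + 4194) = 1/(-86411) = -1/86411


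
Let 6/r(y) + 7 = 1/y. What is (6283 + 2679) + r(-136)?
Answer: 8539970/953 ≈ 8961.1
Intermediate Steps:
r(y) = 6/(-7 + 1/y)
(6283 + 2679) + r(-136) = (6283 + 2679) - 6*(-136)/(-1 + 7*(-136)) = 8962 - 6*(-136)/(-1 - 952) = 8962 - 6*(-136)/(-953) = 8962 - 6*(-136)*(-1/953) = 8962 - 816/953 = 8539970/953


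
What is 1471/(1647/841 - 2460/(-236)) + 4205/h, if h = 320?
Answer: 1297007861/9830208 ≈ 131.94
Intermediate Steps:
1471/(1647/841 - 2460/(-236)) + 4205/h = 1471/(1647/841 - 2460/(-236)) + 4205/320 = 1471/(1647*(1/841) - 2460*(-1/236)) + 4205*(1/320) = 1471/(1647/841 + 615/59) + 841/64 = 1471/(614388/49619) + 841/64 = 1471*(49619/614388) + 841/64 = 72989549/614388 + 841/64 = 1297007861/9830208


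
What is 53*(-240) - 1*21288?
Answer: -34008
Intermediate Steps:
53*(-240) - 1*21288 = -12720 - 21288 = -34008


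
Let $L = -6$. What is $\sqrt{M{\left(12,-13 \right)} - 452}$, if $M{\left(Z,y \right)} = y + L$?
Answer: $i \sqrt{471} \approx 21.703 i$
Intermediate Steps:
$M{\left(Z,y \right)} = -6 + y$ ($M{\left(Z,y \right)} = y - 6 = -6 + y$)
$\sqrt{M{\left(12,-13 \right)} - 452} = \sqrt{\left(-6 - 13\right) - 452} = \sqrt{-19 - 452} = \sqrt{-471} = i \sqrt{471}$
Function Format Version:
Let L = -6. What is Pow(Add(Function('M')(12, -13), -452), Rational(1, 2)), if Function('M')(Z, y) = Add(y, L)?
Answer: Mul(I, Pow(471, Rational(1, 2))) ≈ Mul(21.703, I)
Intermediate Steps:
Function('M')(Z, y) = Add(-6, y) (Function('M')(Z, y) = Add(y, -6) = Add(-6, y))
Pow(Add(Function('M')(12, -13), -452), Rational(1, 2)) = Pow(Add(Add(-6, -13), -452), Rational(1, 2)) = Pow(Add(-19, -452), Rational(1, 2)) = Pow(-471, Rational(1, 2)) = Mul(I, Pow(471, Rational(1, 2)))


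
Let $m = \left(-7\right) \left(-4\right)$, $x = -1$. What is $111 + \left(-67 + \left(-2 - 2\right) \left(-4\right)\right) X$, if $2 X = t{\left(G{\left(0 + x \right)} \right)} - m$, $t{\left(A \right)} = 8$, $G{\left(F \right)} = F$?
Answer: $621$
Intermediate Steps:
$m = 28$
$X = -10$ ($X = \frac{8 - 28}{2} = \frac{1}{2} \left(-20\right) = -10$)
$111 + \left(-67 + \left(-2 - 2\right) \left(-4\right)\right) X = 111 + \left(-67 + \left(-2 - 2\right) \left(-4\right)\right) \left(-10\right) = 111 + \left(-67 - -16\right) \left(-10\right) = 111 + \left(-67 + 16\right) \left(-10\right) = 111 - -510 = 111 + 510 = 621$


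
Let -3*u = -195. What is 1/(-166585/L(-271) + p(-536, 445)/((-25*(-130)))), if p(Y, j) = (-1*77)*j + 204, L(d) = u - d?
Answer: -546000/276422873 ≈ -0.0019752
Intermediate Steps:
u = 65 (u = -1/3*(-195) = 65)
L(d) = 65 - d
p(Y, j) = 204 - 77*j (p(Y, j) = -77*j + 204 = 204 - 77*j)
1/(-166585/L(-271) + p(-536, 445)/((-25*(-130)))) = 1/(-166585/(65 - 1*(-271)) + (204 - 77*445)/((-25*(-130)))) = 1/(-166585/(65 + 271) + (204 - 34265)/3250) = 1/(-166585/336 - 34061*1/3250) = 1/(-166585*1/336 - 34061/3250) = 1/(-166585/336 - 34061/3250) = 1/(-276422873/546000) = -546000/276422873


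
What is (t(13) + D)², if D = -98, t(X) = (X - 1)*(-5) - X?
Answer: 29241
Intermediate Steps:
t(X) = 5 - 6*X (t(X) = (-1 + X)*(-5) - X = (5 - 5*X) - X = 5 - 6*X)
(t(13) + D)² = ((5 - 6*13) - 98)² = ((5 - 78) - 98)² = (-73 - 98)² = (-171)² = 29241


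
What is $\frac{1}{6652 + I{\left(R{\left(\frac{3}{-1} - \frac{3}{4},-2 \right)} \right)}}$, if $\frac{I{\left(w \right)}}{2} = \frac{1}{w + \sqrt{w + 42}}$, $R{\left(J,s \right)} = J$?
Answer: $\frac{643611}{4281499916} - \frac{3 \sqrt{17}}{1070374979} \approx 0.00015031$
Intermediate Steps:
$I{\left(w \right)} = \frac{2}{w + \sqrt{42 + w}}$ ($I{\left(w \right)} = \frac{2}{w + \sqrt{w + 42}} = \frac{2}{w + \sqrt{42 + w}}$)
$\frac{1}{6652 + I{\left(R{\left(\frac{3}{-1} - \frac{3}{4},-2 \right)} \right)}} = \frac{1}{6652 + \frac{2}{\left(\frac{3}{-1} - \frac{3}{4}\right) + \sqrt{42 + \left(\frac{3}{-1} - \frac{3}{4}\right)}}} = \frac{1}{6652 + \frac{2}{\left(3 \left(-1\right) - \frac{3}{4}\right) + \sqrt{42 + \left(3 \left(-1\right) - \frac{3}{4}\right)}}} = \frac{1}{6652 + \frac{2}{\left(-3 - \frac{3}{4}\right) + \sqrt{42 - \frac{15}{4}}}} = \frac{1}{6652 + \frac{2}{- \frac{15}{4} + \sqrt{42 - \frac{15}{4}}}} = \frac{1}{6652 + \frac{2}{- \frac{15}{4} + \sqrt{\frac{153}{4}}}} = \frac{1}{6652 + \frac{2}{- \frac{15}{4} + \frac{3 \sqrt{17}}{2}}}$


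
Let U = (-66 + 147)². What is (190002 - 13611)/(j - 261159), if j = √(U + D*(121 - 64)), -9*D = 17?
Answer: -138198291507/204612050483 - 7761204*√30/204612050483 ≈ -0.67562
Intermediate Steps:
D = -17/9 (D = -⅑*17 = -17/9 ≈ -1.8889)
U = 6561 (U = 81² = 6561)
j = 44*√30/3 (j = √(6561 - 17*(121 - 64)/9) = √(6561 - 17/9*57) = √(6561 - 323/3) = √(19360/3) = 44*√30/3 ≈ 80.333)
(190002 - 13611)/(j - 261159) = (190002 - 13611)/(44*√30/3 - 261159) = 176391/(-261159 + 44*√30/3)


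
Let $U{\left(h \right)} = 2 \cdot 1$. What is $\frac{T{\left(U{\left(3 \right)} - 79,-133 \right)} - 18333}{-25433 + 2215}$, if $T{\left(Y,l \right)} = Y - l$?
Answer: $\frac{18277}{23218} \approx 0.78719$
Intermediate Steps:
$U{\left(h \right)} = 2$
$\frac{T{\left(U{\left(3 \right)} - 79,-133 \right)} - 18333}{-25433 + 2215} = \frac{\left(\left(2 - 79\right) - -133\right) - 18333}{-25433 + 2215} = \frac{\left(\left(2 - 79\right) + 133\right) - 18333}{-23218} = \left(\left(-77 + 133\right) - 18333\right) \left(- \frac{1}{23218}\right) = \left(56 - 18333\right) \left(- \frac{1}{23218}\right) = \left(-18277\right) \left(- \frac{1}{23218}\right) = \frac{18277}{23218}$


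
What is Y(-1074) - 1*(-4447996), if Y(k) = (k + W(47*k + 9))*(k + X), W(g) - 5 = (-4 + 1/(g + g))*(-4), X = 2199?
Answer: 54899691083/16823 ≈ 3.2634e+6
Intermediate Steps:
W(g) = 21 - 2/g (W(g) = 5 + (-4 + 1/(g + g))*(-4) = 5 + (-4 + 1/(2*g))*(-4) = 5 + (16 - 2/g) = 21 - 2/g)
Y(k) = (2199 + k)*(21 + k - 2/(9 + 47*k)) (Y(k) = (k + (21 - 2/(47*k + 9)))*(k + 2199) = (k + (21 - 2/(9 + 47*k)))*(2199 + k) = (21 + k - 2/(9 + 47*k))*(2199 + k) = (2199 + k)*(21 + k - 2/(9 + 47*k)))
Y(-1074) - 1*(-4447996) = (411213 + 47*(-1074)³ + 104349*(-1074)² + 2190391*(-1074))/(9 + 47*(-1074)) - 1*(-4447996) = (411213 + 47*(-1238833224) + 104349*1153476 - 2352479934)/(9 - 50478) + 4447996 = (411213 - 58225161528 + 120364067124 - 2352479934)/(-50469) + 4447996 = -1/50469*59786836875 + 4447996 = -19928945625/16823 + 4447996 = 54899691083/16823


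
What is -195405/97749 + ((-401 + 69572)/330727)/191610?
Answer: -458626867534973/229422697234890 ≈ -1.9990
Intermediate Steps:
-195405/97749 + ((-401 + 69572)/330727)/191610 = -195405*1/97749 + (69171*(1/330727))*(1/191610) = -65135/32583 + (69171/330727)*(1/191610) = -65135/32583 + 23057/21123533490 = -458626867534973/229422697234890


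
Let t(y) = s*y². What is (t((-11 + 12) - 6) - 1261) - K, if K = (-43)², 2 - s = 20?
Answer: -3560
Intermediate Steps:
s = -18 (s = 2 - 1*20 = 2 - 20 = -18)
t(y) = -18*y²
K = 1849
(t((-11 + 12) - 6) - 1261) - K = (-18*((-11 + 12) - 6)² - 1261) - 1*1849 = (-18*(1 - 6)² - 1261) - 1849 = (-18*(-5)² - 1261) - 1849 = (-18*25 - 1261) - 1849 = (-450 - 1261) - 1849 = -1711 - 1849 = -3560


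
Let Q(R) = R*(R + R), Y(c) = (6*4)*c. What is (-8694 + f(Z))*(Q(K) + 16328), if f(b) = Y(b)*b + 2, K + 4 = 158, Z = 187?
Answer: 52956760640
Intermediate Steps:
K = 154 (K = -4 + 158 = 154)
Y(c) = 24*c
Q(R) = 2*R² (Q(R) = R*(2*R) = 2*R²)
f(b) = 2 + 24*b² (f(b) = (24*b)*b + 2 = 24*b² + 2 = 2 + 24*b²)
(-8694 + f(Z))*(Q(K) + 16328) = (-8694 + (2 + 24*187²))*(2*154² + 16328) = (-8694 + (2 + 24*34969))*(2*23716 + 16328) = (-8694 + (2 + 839256))*(47432 + 16328) = (-8694 + 839258)*63760 = 830564*63760 = 52956760640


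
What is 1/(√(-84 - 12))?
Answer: -I*√6/24 ≈ -0.10206*I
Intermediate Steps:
1/(√(-84 - 12)) = 1/(√(-96)) = 1/(4*I*√6) = -I*√6/24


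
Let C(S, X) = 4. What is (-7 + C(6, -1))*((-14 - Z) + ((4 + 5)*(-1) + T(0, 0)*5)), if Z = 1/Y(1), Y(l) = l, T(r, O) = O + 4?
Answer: 12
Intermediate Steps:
T(r, O) = 4 + O
Z = 1 (Z = 1/1 = 1)
(-7 + C(6, -1))*((-14 - Z) + ((4 + 5)*(-1) + T(0, 0)*5)) = (-7 + 4)*((-14 - 1*1) + ((4 + 5)*(-1) + (4 + 0)*5)) = -3*((-14 - 1) + (9*(-1) + 4*5)) = -3*(-15 + (-9 + 20)) = -3*(-15 + 11) = -3*(-4) = 12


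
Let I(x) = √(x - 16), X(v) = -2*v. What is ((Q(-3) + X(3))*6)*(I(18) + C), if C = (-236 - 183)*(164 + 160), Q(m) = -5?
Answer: 8959896 - 66*√2 ≈ 8.9598e+6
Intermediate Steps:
I(x) = √(-16 + x)
C = -135756 (C = -419*324 = -135756)
((Q(-3) + X(3))*6)*(I(18) + C) = ((-5 - 2*3)*6)*(√(-16 + 18) - 135756) = ((-5 - 6)*6)*(√2 - 135756) = (-11*6)*(-135756 + √2) = -66*(-135756 + √2) = 8959896 - 66*√2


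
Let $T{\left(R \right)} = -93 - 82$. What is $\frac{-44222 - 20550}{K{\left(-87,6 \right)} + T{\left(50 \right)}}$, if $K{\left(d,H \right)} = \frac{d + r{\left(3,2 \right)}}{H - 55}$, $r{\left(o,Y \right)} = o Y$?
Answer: $\frac{1586914}{4247} \approx 373.66$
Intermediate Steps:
$r{\left(o,Y \right)} = Y o$
$K{\left(d,H \right)} = \frac{6 + d}{-55 + H}$ ($K{\left(d,H \right)} = \frac{d + 2 \cdot 3}{H - 55} = \frac{d + 6}{-55 + H} = \frac{6 + d}{-55 + H}$)
$T{\left(R \right)} = -175$
$\frac{-44222 - 20550}{K{\left(-87,6 \right)} + T{\left(50 \right)}} = \frac{-44222 - 20550}{\frac{6 - 87}{-55 + 6} - 175} = - \frac{64772}{\frac{1}{-49} \left(-81\right) - 175} = - \frac{64772}{\left(- \frac{1}{49}\right) \left(-81\right) - 175} = - \frac{64772}{\frac{81}{49} - 175} = - \frac{64772}{- \frac{8494}{49}} = \left(-64772\right) \left(- \frac{49}{8494}\right) = \frac{1586914}{4247}$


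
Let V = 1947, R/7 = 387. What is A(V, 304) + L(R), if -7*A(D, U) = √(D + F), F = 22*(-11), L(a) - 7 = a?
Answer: 2716 - √1705/7 ≈ 2710.1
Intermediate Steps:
R = 2709 (R = 7*387 = 2709)
L(a) = 7 + a
F = -242
A(D, U) = -√(-242 + D)/7 (A(D, U) = -√(D - 242)/7 = -√(-242 + D)/7)
A(V, 304) + L(R) = -√(-242 + 1947)/7 + (7 + 2709) = -√1705/7 + 2716 = 2716 - √1705/7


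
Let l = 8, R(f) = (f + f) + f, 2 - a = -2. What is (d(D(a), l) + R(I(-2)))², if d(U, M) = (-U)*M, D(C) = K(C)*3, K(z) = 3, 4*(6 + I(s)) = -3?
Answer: 136161/16 ≈ 8510.1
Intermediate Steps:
a = 4 (a = 2 - 1*(-2) = 2 + 2 = 4)
I(s) = -27/4 (I(s) = -6 + (¼)*(-3) = -6 - ¾ = -27/4)
R(f) = 3*f (R(f) = 2*f + f = 3*f)
D(C) = 9 (D(C) = 3*3 = 9)
d(U, M) = -M*U
(d(D(a), l) + R(I(-2)))² = (-1*8*9 + 3*(-27/4))² = (-72 - 81/4)² = (-369/4)² = 136161/16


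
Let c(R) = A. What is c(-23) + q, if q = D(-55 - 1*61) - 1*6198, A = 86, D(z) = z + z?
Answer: -6344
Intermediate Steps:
D(z) = 2*z
q = -6430 (q = 2*(-55 - 1*61) - 1*6198 = 2*(-55 - 61) - 6198 = 2*(-116) - 6198 = -232 - 6198 = -6430)
c(R) = 86
c(-23) + q = 86 - 6430 = -6344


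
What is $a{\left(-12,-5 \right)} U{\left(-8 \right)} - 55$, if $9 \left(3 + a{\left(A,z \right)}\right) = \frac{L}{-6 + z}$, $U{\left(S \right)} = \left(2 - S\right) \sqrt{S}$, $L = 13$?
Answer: $-55 - \frac{6200 i \sqrt{2}}{99} \approx -55.0 - 88.567 i$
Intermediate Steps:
$U{\left(S \right)} = \sqrt{S} \left(2 - S\right)$
$a{\left(A,z \right)} = -3 + \frac{13}{9 \left(-6 + z\right)}$ ($a{\left(A,z \right)} = -3 + \frac{13 \frac{1}{-6 + z}}{9} = -3 + \frac{13}{9 \left(-6 + z\right)}$)
$a{\left(-12,-5 \right)} U{\left(-8 \right)} - 55 = \frac{175 - -135}{9 \left(-6 - 5\right)} \sqrt{-8} \left(2 - -8\right) - 55 = \frac{175 + 135}{9 \left(-11\right)} 2 i \sqrt{2} \left(2 + 8\right) - 55 = \frac{1}{9} \left(- \frac{1}{11}\right) 310 \cdot 2 i \sqrt{2} \cdot 10 - 55 = - \frac{310 \cdot 20 i \sqrt{2}}{99} - 55 = - \frac{6200 i \sqrt{2}}{99} - 55 = -55 - \frac{6200 i \sqrt{2}}{99}$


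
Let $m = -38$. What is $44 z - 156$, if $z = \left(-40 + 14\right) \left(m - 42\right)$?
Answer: $91364$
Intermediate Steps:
$z = 2080$ ($z = \left(-40 + 14\right) \left(-38 - 42\right) = \left(-26\right) \left(-80\right) = 2080$)
$44 z - 156 = 44 \cdot 2080 - 156 = 91520 - 156 = 91364$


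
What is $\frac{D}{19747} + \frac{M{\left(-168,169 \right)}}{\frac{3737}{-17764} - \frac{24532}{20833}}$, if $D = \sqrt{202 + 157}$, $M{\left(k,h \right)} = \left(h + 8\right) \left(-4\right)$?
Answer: $\frac{87338269232}{171213123} + \frac{\sqrt{359}}{19747} \approx 510.12$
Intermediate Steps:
$M{\left(k,h \right)} = -32 - 4 h$ ($M{\left(k,h \right)} = \left(8 + h\right) \left(-4\right) = -32 - 4 h$)
$D = \sqrt{359} \approx 18.947$
$\frac{D}{19747} + \frac{M{\left(-168,169 \right)}}{\frac{3737}{-17764} - \frac{24532}{20833}} = \frac{\sqrt{359}}{19747} + \frac{-32 - 676}{\frac{3737}{-17764} - \frac{24532}{20833}} = \sqrt{359} \cdot \frac{1}{19747} + \frac{-32 - 676}{3737 \left(- \frac{1}{17764}\right) - \frac{24532}{20833}} = \frac{\sqrt{359}}{19747} - \frac{708}{- \frac{3737}{17764} - \frac{24532}{20833}} = \frac{\sqrt{359}}{19747} - \frac{708}{- \frac{513639369}{370077412}} = \frac{\sqrt{359}}{19747} - - \frac{87338269232}{171213123} = \frac{\sqrt{359}}{19747} + \frac{87338269232}{171213123} = \frac{87338269232}{171213123} + \frac{\sqrt{359}}{19747}$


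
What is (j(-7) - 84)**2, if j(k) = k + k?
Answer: 9604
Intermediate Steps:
j(k) = 2*k
(j(-7) - 84)**2 = (2*(-7) - 84)**2 = (-14 - 84)**2 = (-98)**2 = 9604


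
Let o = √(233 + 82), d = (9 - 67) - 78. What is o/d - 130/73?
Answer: -130/73 - 3*√35/136 ≈ -1.9113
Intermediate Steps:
d = -136 (d = -58 - 78 = -136)
o = 3*√35 (o = √315 = 3*√35 ≈ 17.748)
o/d - 130/73 = (3*√35)/(-136) - 130/73 = (3*√35)*(-1/136) - 130*1/73 = -3*√35/136 - 130/73 = -130/73 - 3*√35/136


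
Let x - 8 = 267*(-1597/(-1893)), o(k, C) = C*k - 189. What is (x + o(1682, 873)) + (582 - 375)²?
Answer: 953617207/631 ≈ 1.5113e+6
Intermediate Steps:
o(k, C) = -189 + C*k
x = 147181/631 (x = 8 + 267*(-1597/(-1893)) = 8 + 267*(-1597*(-1/1893)) = 8 + 267*(1597/1893) = 8 + 142133/631 = 147181/631 ≈ 233.25)
(x + o(1682, 873)) + (582 - 375)² = (147181/631 + (-189 + 873*1682)) + (582 - 375)² = (147181/631 + (-189 + 1468386)) + 207² = (147181/631 + 1468197) + 42849 = 926579488/631 + 42849 = 953617207/631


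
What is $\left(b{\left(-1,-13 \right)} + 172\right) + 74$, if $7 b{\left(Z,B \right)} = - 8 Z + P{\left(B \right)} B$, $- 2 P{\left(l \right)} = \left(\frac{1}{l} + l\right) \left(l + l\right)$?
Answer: $\frac{3940}{7} \approx 562.86$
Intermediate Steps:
$P{\left(l \right)} = - l \left(l + \frac{1}{l}\right)$ ($P{\left(l \right)} = - \frac{\left(\frac{1}{l} + l\right) \left(l + l\right)}{2} = - \frac{\left(l + \frac{1}{l}\right) 2 l}{2} = - \frac{2 l \left(l + \frac{1}{l}\right)}{2} = - l \left(l + \frac{1}{l}\right)$)
$b{\left(Z,B \right)} = - \frac{8 Z}{7} + \frac{B \left(-1 - B^{2}\right)}{7}$ ($b{\left(Z,B \right)} = \frac{- 8 Z + \left(-1 - B^{2}\right) B}{7} = \frac{- 8 Z + B \left(-1 - B^{2}\right)}{7} = - \frac{8 Z}{7} + \frac{B \left(-1 - B^{2}\right)}{7}$)
$\left(b{\left(-1,-13 \right)} + 172\right) + 74 = \left(\left(\left(- \frac{8}{7}\right) \left(-1\right) - - \frac{13}{7} - \frac{\left(-13\right)^{3}}{7}\right) + 172\right) + 74 = \left(\left(\frac{8}{7} + \frac{13}{7} - - \frac{2197}{7}\right) + 172\right) + 74 = \left(\left(\frac{8}{7} + \frac{13}{7} + \frac{2197}{7}\right) + 172\right) + 74 = \left(\frac{2218}{7} + 172\right) + 74 = \frac{3422}{7} + 74 = \frac{3940}{7}$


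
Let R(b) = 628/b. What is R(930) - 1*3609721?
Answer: -1678519951/465 ≈ -3.6097e+6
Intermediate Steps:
R(930) - 1*3609721 = 628/930 - 1*3609721 = 628*(1/930) - 3609721 = 314/465 - 3609721 = -1678519951/465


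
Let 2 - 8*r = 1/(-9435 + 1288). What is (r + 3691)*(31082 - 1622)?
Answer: 1771878409515/16294 ≈ 1.0874e+8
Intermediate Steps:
r = 16295/65176 (r = 1/4 - 1/(8*(-9435 + 1288)) = 1/4 - 1/8/(-8147) = 1/4 - 1/8*(-1/8147) = 1/4 + 1/65176 = 16295/65176 ≈ 0.25002)
(r + 3691)*(31082 - 1622) = (16295/65176 + 3691)*(31082 - 1622) = (240580911/65176)*29460 = 1771878409515/16294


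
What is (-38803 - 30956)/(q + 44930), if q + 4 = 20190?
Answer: -69759/65116 ≈ -1.0713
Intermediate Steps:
q = 20186 (q = -4 + 20190 = 20186)
(-38803 - 30956)/(q + 44930) = (-38803 - 30956)/(20186 + 44930) = -69759/65116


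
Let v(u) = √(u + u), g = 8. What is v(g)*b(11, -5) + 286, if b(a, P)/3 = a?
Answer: 418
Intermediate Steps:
b(a, P) = 3*a
v(u) = √2*√u (v(u) = √(2*u) = √2*√u)
v(g)*b(11, -5) + 286 = (√2*√8)*(3*11) + 286 = (√2*(2*√2))*33 + 286 = 4*33 + 286 = 132 + 286 = 418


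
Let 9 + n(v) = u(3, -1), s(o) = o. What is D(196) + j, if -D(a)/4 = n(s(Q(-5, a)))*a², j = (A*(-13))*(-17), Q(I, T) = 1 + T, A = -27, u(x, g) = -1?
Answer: 1530673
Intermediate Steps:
n(v) = -10 (n(v) = -9 - 1 = -10)
j = -5967 (j = -27*(-13)*(-17) = 351*(-17) = -5967)
D(a) = 40*a² (D(a) = -(-40)*a² = 40*a²)
D(196) + j = 40*196² - 5967 = 40*38416 - 5967 = 1536640 - 5967 = 1530673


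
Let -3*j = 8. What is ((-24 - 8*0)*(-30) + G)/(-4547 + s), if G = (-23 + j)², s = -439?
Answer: -12409/44874 ≈ -0.27653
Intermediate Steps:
j = -8/3 (j = -⅓*8 = -8/3 ≈ -2.6667)
G = 5929/9 (G = (-23 - 8/3)² = (-77/3)² = 5929/9 ≈ 658.78)
((-24 - 8*0)*(-30) + G)/(-4547 + s) = ((-24 - 8*0)*(-30) + 5929/9)/(-4547 - 439) = ((-24 + 0)*(-30) + 5929/9)/(-4986) = (-24*(-30) + 5929/9)*(-1/4986) = (720 + 5929/9)*(-1/4986) = (12409/9)*(-1/4986) = -12409/44874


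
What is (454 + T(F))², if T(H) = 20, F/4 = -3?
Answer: 224676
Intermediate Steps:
F = -12 (F = 4*(-3) = -12)
(454 + T(F))² = (454 + 20)² = 474² = 224676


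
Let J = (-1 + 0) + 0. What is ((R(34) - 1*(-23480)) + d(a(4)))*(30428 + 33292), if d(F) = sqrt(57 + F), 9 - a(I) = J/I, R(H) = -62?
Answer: 1492194960 + 31860*sqrt(265) ≈ 1.4927e+9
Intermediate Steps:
J = -1 (J = -1 + 0 = -1)
a(I) = 9 + 1/I (a(I) = 9 - (-1)/I = 9 + 1/I)
((R(34) - 1*(-23480)) + d(a(4)))*(30428 + 33292) = ((-62 - 1*(-23480)) + sqrt(57 + (9 + 1/4)))*(30428 + 33292) = ((-62 + 23480) + sqrt(57 + (9 + 1/4)))*63720 = (23418 + sqrt(57 + 37/4))*63720 = (23418 + sqrt(265/4))*63720 = (23418 + sqrt(265)/2)*63720 = 1492194960 + 31860*sqrt(265)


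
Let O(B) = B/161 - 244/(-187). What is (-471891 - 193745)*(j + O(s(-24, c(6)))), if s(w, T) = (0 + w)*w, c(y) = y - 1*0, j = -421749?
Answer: 8451879926048492/30107 ≈ 2.8073e+11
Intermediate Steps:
c(y) = y (c(y) = y + 0 = y)
s(w, T) = w² (s(w, T) = w*w = w²)
O(B) = 244/187 + B/161 (O(B) = B*(1/161) - 244*(-1/187) = B/161 + 244/187 = 244/187 + B/161)
(-471891 - 193745)*(j + O(s(-24, c(6)))) = (-471891 - 193745)*(-421749 + (244/187 + (1/161)*(-24)²)) = -665636*(-421749 + (244/187 + (1/161)*576)) = -665636*(-421749 + (244/187 + 576/161)) = -665636*(-421749 + 146996/30107) = -665636*(-12697450147/30107) = 8451879926048492/30107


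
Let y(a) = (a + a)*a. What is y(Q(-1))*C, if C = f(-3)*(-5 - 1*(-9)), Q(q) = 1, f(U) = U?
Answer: -24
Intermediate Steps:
y(a) = 2*a² (y(a) = (2*a)*a = 2*a²)
C = -12 (C = -3*(-5 - 1*(-9)) = -3*(-5 + 9) = -3*4 = -12)
y(Q(-1))*C = (2*1²)*(-12) = (2*1)*(-12) = 2*(-12) = -24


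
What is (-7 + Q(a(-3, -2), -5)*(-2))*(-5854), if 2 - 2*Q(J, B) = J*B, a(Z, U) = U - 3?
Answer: -93664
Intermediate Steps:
a(Z, U) = -3 + U
Q(J, B) = 1 - B*J/2 (Q(J, B) = 1 - J*B/2 = 1 - B*J/2)
(-7 + Q(a(-3, -2), -5)*(-2))*(-5854) = (-7 + (1 - ½*(-5)*(-3 - 2))*(-2))*(-5854) = (-7 + (1 - ½*(-5)*(-5))*(-2))*(-5854) = (-7 + (1 - 25/2)*(-2))*(-5854) = (-7 - 23/2*(-2))*(-5854) = (-7 + 23)*(-5854) = 16*(-5854) = -93664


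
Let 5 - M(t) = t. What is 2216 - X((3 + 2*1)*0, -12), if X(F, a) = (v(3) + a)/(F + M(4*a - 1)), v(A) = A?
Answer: 13297/6 ≈ 2216.2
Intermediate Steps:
M(t) = 5 - t
X(F, a) = (3 + a)/(6 + F - 4*a) (X(F, a) = (3 + a)/(F + (5 - (4*a - 1))) = (3 + a)/(F + (5 - (-1 + 4*a))) = (3 + a)/(F + (5 + (1 - 4*a))) = (3 + a)/(F + (6 - 4*a)) = (3 + a)/(6 + F - 4*a))
2216 - X((3 + 2*1)*0, -12) = 2216 - (3 - 12)/(6 + (3 + 2*1)*0 - 4*(-12)) = 2216 - (-9)/(6 + (3 + 2)*0 + 48) = 2216 - (-9)/(6 + 5*0 + 48) = 2216 - (-9)/(6 + 0 + 48) = 2216 - (-9)/54 = 2216 - 1*(-⅙) = 2216 + ⅙ = 13297/6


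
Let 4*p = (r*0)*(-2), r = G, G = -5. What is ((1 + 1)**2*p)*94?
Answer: 0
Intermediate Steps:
r = -5
p = 0 (p = (-5*0*(-2))/4 = (0*(-2))/4 = (1/4)*0 = 0)
((1 + 1)**2*p)*94 = ((1 + 1)**2*0)*94 = (2**2*0)*94 = (4*0)*94 = 0*94 = 0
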